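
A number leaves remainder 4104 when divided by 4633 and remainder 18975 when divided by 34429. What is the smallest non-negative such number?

Write x = 4104 + 4633·k. Then 4633·k ≡ 18975 − 4104 ≡ 14871 (mod 34429).
Need 4633⁻¹ mod 34429. Extended Euclid on (34429, 4633):
34429 = 7×4633 + 1998
4633 = 2×1998 + 637
1998 = 3×637 + 87
637 = 7×87 + 28
87 = 3×28 + 3
28 = 9×3 + 1
3 = 3×1 + 0
Back-substitute:
1 = 28 − 9·3
1 = −9·87 + 28·28
1 = 28·637 − 205·87
1 = −205·1998 + 643·637
1 = 643·4633 − 1491·1998
1 = −1491·34429 + 11080·4633
4633⁻¹ ≡ 11080 (mod 34429), so k ≡ 11080·14871 ≡ 27915 (mod 34429).
x = 4104 + 4633·27915 = 129334299.

129334299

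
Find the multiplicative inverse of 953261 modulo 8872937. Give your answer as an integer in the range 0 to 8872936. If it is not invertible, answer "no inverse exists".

Run Euclid on (8872937, 953261):
8872937 = 9*953261 + 293588
953261 = 3*293588 + 72497
293588 = 4*72497 + 3600
72497 = 20*3600 + 497
3600 = 7*497 + 121
497 = 4*121 + 13
121 = 9*13 + 4
13 = 3*4 + 1
4 = 4*1 + 0
Since gcd(953261, 8872937) = 1, back-substitute to write 1 as a combination:
1 = 13 − 3·4
1 = −3·121 + 28·13
1 = 28·497 − 115·121
1 = −115·3600 + 833·497
1 = 833·72497 − 16775·3600
1 = −16775·293588 + 67933·72497
1 = 67933·953261 − 220574·293588
1 = −220574·8872937 + 2053099·953261
So 953261·2053099 ≡ 1 (mod 8872937).

2053099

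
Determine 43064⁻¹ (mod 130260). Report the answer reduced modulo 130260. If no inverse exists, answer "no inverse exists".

Euclidean algorithm on 130260, 43064:
130260 = 3×43064 + 1068
43064 = 40×1068 + 344
1068 = 3×344 + 36
344 = 9×36 + 20
36 = 1×20 + 16
20 = 1×16 + 4
16 = 4×4 + 0
Since gcd = 4 > 1, 43064 is not a unit mod 130260.

no inverse exists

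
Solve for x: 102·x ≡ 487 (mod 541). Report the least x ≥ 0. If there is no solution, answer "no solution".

445

First find gcd(102, 541):
541 = 5×102 + 31
102 = 3×31 + 9
31 = 3×9 + 4
9 = 2×4 + 1
4 = 4×1 + 0
gcd = 1, so a unique solution mod 541 exists.
Back-substitute for the Bézout coefficients:
1 = 9 − 2·4
1 = −2·31 + 7·9
1 = 7·102 − 23·31
1 = −23·541 + 122·102
So 102·(122) ≡ 1 (mod 541), giving 102⁻¹ ≡ 122.
x ≡ 102⁻¹·487 ≡ 122·487 ≡ 445 (mod 541).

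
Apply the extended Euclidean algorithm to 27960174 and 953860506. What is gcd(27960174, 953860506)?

Apply Euclid's algorithm to 953860506 and 27960174:
953860506 = 34·27960174 + 3214590
27960174 = 8·3214590 + 2243454
3214590 = 1·2243454 + 971136
2243454 = 2·971136 + 301182
971136 = 3·301182 + 67590
301182 = 4·67590 + 30822
67590 = 2·30822 + 5946
30822 = 5·5946 + 1092
5946 = 5·1092 + 486
1092 = 2·486 + 120
486 = 4·120 + 6
120 = 20·6 + 0
gcd(27960174, 953860506) = 6.
Working backward:
6 = 486 − 4·120
6 = −4·1092 + 9·486
6 = 9·5946 − 49·1092
6 = −49·30822 + 254·5946
6 = 254·67590 − 557·30822
6 = −557·301182 + 2482·67590
6 = 2482·971136 − 8003·301182
6 = −8003·2243454 + 18488·971136
6 = 18488·3214590 − 26491·2243454
6 = −26491·27960174 + 230416·3214590
6 = 230416·953860506 − 7860635·27960174
So 6 = (230416)·953860506 + (-7860635)·27960174.

6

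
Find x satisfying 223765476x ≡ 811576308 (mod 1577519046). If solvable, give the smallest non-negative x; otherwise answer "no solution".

First find gcd(223765476, 1577519046):
1577519046 = 7×223765476 + 11160714
223765476 = 20×11160714 + 551196
11160714 = 20×551196 + 136794
551196 = 4×136794 + 4020
136794 = 34×4020 + 114
4020 = 35×114 + 30
114 = 3×30 + 24
30 = 1×24 + 6
24 = 4×6 + 0
gcd = 6 and 6 | 811576308, so solutions exist. Divide through by 6: 37294246x ≡ 135262718 (mod 262919841).
Now find 37294246⁻¹ mod 262919841:
262919841 = 7×37294246 + 1860119
37294246 = 20×1860119 + 91866
1860119 = 20×91866 + 22799
91866 = 4×22799 + 670
22799 = 34×670 + 19
670 = 35×19 + 5
19 = 3×5 + 4
5 = 1×4 + 1
4 = 4×1 + 0
Back-substitute:
1 = 5 − 4
1 = −19 + 4·5
1 = 4·670 − 141·19
1 = −141·22799 + 4798·670
1 = 4798·91866 − 19333·22799
1 = −19333·1860119 + 391458·91866
1 = 391458·37294246 − 7848493·1860119
1 = −7848493·262919841 + 55330909·37294246
So 37294246⁻¹ ≡ 55330909 (mod 262919841).
Then x ≡ 55330909·135262718 ≡ 254323958 (mod 262919841); the smallest non-negative solution is x = 254323958.

254323958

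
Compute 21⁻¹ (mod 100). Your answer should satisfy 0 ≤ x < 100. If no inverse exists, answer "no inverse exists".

81

Run Euclid on (100, 21):
100 = 4×21 + 16
21 = 1×16 + 5
16 = 3×5 + 1
5 = 5×1 + 0
gcd = 1, so the inverse exists. Back-substitute:
1 = 16 − 3·5
1 = −3·21 + 4·16
1 = 4·100 − 19·21
Hence 21⁻¹ ≡ -19 ≡ 81 (mod 100).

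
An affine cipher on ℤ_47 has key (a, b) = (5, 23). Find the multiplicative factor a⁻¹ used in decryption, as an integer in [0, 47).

19

Run Euclid on (47, 5):
47 = 9*5 + 2
5 = 2*2 + 1
2 = 2*1 + 0
gcd = 1, so the inverse exists. Back-substitute:
1 = 5 − 2·2
1 = −2·47 + 19·5
So 5·19 ≡ 1 (mod 47).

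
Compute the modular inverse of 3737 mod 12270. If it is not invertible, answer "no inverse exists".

Apply the Euclidean algorithm to 12270 and 3737:
12270 = 3×3737 + 1059
3737 = 3×1059 + 560
1059 = 1×560 + 499
560 = 1×499 + 61
499 = 8×61 + 11
61 = 5×11 + 6
11 = 1×6 + 5
6 = 1×5 + 1
5 = 5×1 + 0
Since gcd(3737, 12270) = 1, back-substitute to write 1 as a combination:
1 = 6 − 5
1 = −11 + 2·6
1 = 2·61 − 11·11
1 = −11·499 + 90·61
1 = 90·560 − 101·499
1 = −101·1059 + 191·560
1 = 191·3737 − 674·1059
1 = −674·12270 + 2213·3737
So 3737·2213 ≡ 1 (mod 12270).

2213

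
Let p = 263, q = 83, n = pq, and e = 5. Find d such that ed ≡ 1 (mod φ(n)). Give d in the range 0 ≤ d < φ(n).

φ(n) = (p−1)(q−1) = 262·82 = 21484.
Need d with 5·d ≡ 1 (mod 21484). Apply the extended Euclidean algorithm:
21484 = 4296·5 + 4
5 = 1·4 + 1
4 = 4·1 + 0
Back-substitute:
1 = 5 − 4
1 = −21484 + 4297·5
So 5·4297 ≡ 1 (mod 21484), hence d = 4297.

4297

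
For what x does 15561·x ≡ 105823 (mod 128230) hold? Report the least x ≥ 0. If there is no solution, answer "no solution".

25783

First find gcd(15561, 128230):
128230 = 8*15561 + 3742
15561 = 4*3742 + 593
3742 = 6*593 + 184
593 = 3*184 + 41
184 = 4*41 + 20
41 = 2*20 + 1
20 = 20*1 + 0
gcd = 1, so a unique solution mod 128230 exists.
Back-substitute for the Bézout coefficients:
1 = 41 − 2·20
1 = −2·184 + 9·41
1 = 9·593 − 29·184
1 = −29·3742 + 183·593
1 = 183·15561 − 761·3742
1 = −761·128230 + 6271·15561
So 15561·(6271) ≡ 1 (mod 128230), giving 15561⁻¹ ≡ 6271.
x ≡ 15561⁻¹·105823 ≡ 6271·105823 ≡ 25783 (mod 128230).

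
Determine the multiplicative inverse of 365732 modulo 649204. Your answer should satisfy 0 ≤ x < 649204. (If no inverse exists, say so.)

Euclidean algorithm on 649204, 365732:
649204 = 1*365732 + 283472
365732 = 1*283472 + 82260
283472 = 3*82260 + 36692
82260 = 2*36692 + 8876
36692 = 4*8876 + 1188
8876 = 7*1188 + 560
1188 = 2*560 + 68
560 = 8*68 + 16
68 = 4*16 + 4
16 = 4*4 + 0
gcd(365732, 649204) = 4 ≠ 1, so 365732 has no multiplicative inverse modulo 649204.

no inverse exists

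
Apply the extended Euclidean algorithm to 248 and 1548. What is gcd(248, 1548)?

Euclidean algorithm:
1548 = 6×248 + 60
248 = 4×60 + 8
60 = 7×8 + 4
8 = 2×4 + 0
gcd(248, 1548) = 4.
Working backward:
4 = 60 − 7·8
4 = −7·248 + 29·60
4 = 29·1548 − 181·248
So 4 = (29)·1548 + (-181)·248.

4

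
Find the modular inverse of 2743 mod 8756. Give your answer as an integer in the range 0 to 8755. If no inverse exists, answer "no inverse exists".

Apply the Euclidean algorithm to 8756 and 2743:
8756 = 3·2743 + 527
2743 = 5·527 + 108
527 = 4·108 + 95
108 = 1·95 + 13
95 = 7·13 + 4
13 = 3·4 + 1
4 = 4·1 + 0
gcd = 1, so the inverse exists. Back-substitute:
1 = 13 − 3·4
1 = −3·95 + 22·13
1 = 22·108 − 25·95
1 = −25·527 + 122·108
1 = 122·2743 − 635·527
1 = −635·8756 + 2027·2743
So 2743·2027 ≡ 1 (mod 8756).

2027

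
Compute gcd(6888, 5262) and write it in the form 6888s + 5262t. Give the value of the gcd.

Repeated division:
6888 = 1×5262 + 1626
5262 = 3×1626 + 384
1626 = 4×384 + 90
384 = 4×90 + 24
90 = 3×24 + 18
24 = 1×18 + 6
18 = 3×6 + 0
gcd(6888, 5262) = 6.
Working backward:
6 = 24 − 18
6 = −90 + 4·24
6 = 4·384 − 17·90
6 = −17·1626 + 72·384
6 = 72·5262 − 233·1626
6 = −233·6888 + 305·5262
So 6 = (-233)·6888 + (305)·5262.

6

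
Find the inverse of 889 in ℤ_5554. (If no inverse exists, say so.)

1237

Extended Euclidean algorithm:
5554 = 6·889 + 220
889 = 4·220 + 9
220 = 24·9 + 4
9 = 2·4 + 1
4 = 4·1 + 0
gcd = 1, so the inverse exists. Back-substitute:
1 = 9 − 2·4
1 = −2·220 + 49·9
1 = 49·889 − 198·220
1 = −198·5554 + 1237·889
So 889·1237 ≡ 1 (mod 5554).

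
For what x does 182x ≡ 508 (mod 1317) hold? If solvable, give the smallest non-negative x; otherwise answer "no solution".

First find gcd(182, 1317):
1317 = 7×182 + 43
182 = 4×43 + 10
43 = 4×10 + 3
10 = 3×3 + 1
3 = 3×1 + 0
gcd = 1, so a unique solution mod 1317 exists.
Back-substitute for the Bézout coefficients:
1 = 10 − 3·3
1 = −3·43 + 13·10
1 = 13·182 − 55·43
1 = −55·1317 + 398·182
So 182·(398) ≡ 1 (mod 1317), giving 182⁻¹ ≡ 398.
x ≡ 182⁻¹·508 ≡ 398·508 ≡ 683 (mod 1317).

683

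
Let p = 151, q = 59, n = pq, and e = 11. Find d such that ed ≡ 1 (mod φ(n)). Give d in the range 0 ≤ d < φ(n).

φ(n) = (p−1)(q−1) = 150·58 = 8700.
Need d with 11·d ≡ 1 (mod 8700). Apply the extended Euclidean algorithm:
8700 = 790×11 + 10
11 = 1×10 + 1
10 = 10×1 + 0
Back-substitute:
1 = 11 − 10
1 = −8700 + 791·11
So 11·791 ≡ 1 (mod 8700), hence d = 791.

791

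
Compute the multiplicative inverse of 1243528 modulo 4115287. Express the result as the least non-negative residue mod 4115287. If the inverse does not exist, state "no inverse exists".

Euclidean algorithm on 4115287, 1243528:
4115287 = 3×1243528 + 384703
1243528 = 3×384703 + 89419
384703 = 4×89419 + 27027
89419 = 3×27027 + 8338
27027 = 3×8338 + 2013
8338 = 4×2013 + 286
2013 = 7×286 + 11
286 = 26×11 + 0
The gcd is 11, not 1, hence no inverse exists.

no inverse exists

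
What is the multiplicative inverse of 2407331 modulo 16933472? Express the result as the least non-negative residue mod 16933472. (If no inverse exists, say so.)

15164171

Extended Euclidean algorithm:
16933472 = 7×2407331 + 82155
2407331 = 29×82155 + 24836
82155 = 3×24836 + 7647
24836 = 3×7647 + 1895
7647 = 4×1895 + 67
1895 = 28×67 + 19
67 = 3×19 + 10
19 = 1×10 + 9
10 = 1×9 + 1
9 = 9×1 + 0
The gcd is 1. Working backward:
1 = 10 − 9
1 = −19 + 2·10
1 = 2·67 − 7·19
1 = −7·1895 + 198·67
1 = 198·7647 − 799·1895
1 = −799·24836 + 2595·7647
1 = 2595·82155 − 8584·24836
1 = −8584·2407331 + 251531·82155
1 = 251531·16933472 − 1769301·2407331
So 2407331·(-1769301) ≡ 1 (mod 16933472), and -1769301 ≡ 15164171 (mod 16933472).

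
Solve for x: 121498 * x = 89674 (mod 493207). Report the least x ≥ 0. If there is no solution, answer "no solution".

First find gcd(121498, 493207):
493207 = 4*121498 + 7215
121498 = 16*7215 + 6058
7215 = 1*6058 + 1157
6058 = 5*1157 + 273
1157 = 4*273 + 65
273 = 4*65 + 13
65 = 5*13 + 0
gcd = 13 and 13 | 89674, so solutions exist. Divide through by 13: 9346x ≡ 6898 (mod 37939).
Now find 9346⁻¹ mod 37939:
37939 = 4·9346 + 555
9346 = 16·555 + 466
555 = 1·466 + 89
466 = 5·89 + 21
89 = 4·21 + 5
21 = 4·5 + 1
5 = 5·1 + 0
Back-substitute:
1 = 21 − 4·5
1 = −4·89 + 17·21
1 = 17·466 − 89·89
1 = −89·555 + 106·466
1 = 106·9346 − 1785·555
1 = −1785·37939 + 7246·9346
So 9346⁻¹ ≡ 7246 (mod 37939).
Then x ≡ 7246·6898 ≡ 17245 (mod 37939); the smallest non-negative solution is x = 17245.

17245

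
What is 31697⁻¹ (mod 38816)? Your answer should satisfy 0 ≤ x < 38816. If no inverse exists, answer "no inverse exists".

29585

Apply the Euclidean algorithm to 38816 and 31697:
38816 = 1×31697 + 7119
31697 = 4×7119 + 3221
7119 = 2×3221 + 677
3221 = 4×677 + 513
677 = 1×513 + 164
513 = 3×164 + 21
164 = 7×21 + 17
21 = 1×17 + 4
17 = 4×4 + 1
4 = 4×1 + 0
The gcd is 1. Working backward:
1 = 17 − 4·4
1 = −4·21 + 5·17
1 = 5·164 − 39·21
1 = −39·513 + 122·164
1 = 122·677 − 161·513
1 = −161·3221 + 766·677
1 = 766·7119 − 1693·3221
1 = −1693·31697 + 7538·7119
1 = 7538·38816 − 9231·31697
So 31697·(-9231) ≡ 1 (mod 38816), and -9231 ≡ 29585 (mod 38816).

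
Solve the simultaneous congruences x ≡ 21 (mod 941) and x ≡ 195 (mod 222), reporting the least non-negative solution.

101649

Write x = 21 + 941·k. Then 941·k ≡ 195 − 21 ≡ 174 (mod 222).
Need 941⁻¹ mod 222. Extended Euclid on (222, 53):
222 = 4·53 + 10
53 = 5·10 + 3
10 = 3·3 + 1
3 = 3·1 + 0
Back-substitute:
1 = 10 − 3·3
1 = −3·53 + 16·10
1 = 16·222 − 67·53
941⁻¹ ≡ 155 (mod 222), so k ≡ 155·174 ≡ 108 (mod 222).
x = 21 + 941·108 = 101649.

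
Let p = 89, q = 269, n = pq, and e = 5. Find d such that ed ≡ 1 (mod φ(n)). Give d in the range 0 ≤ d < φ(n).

φ(n) = (p−1)(q−1) = 88·268 = 23584.
Need d with 5·d ≡ 1 (mod 23584). Apply the extended Euclidean algorithm:
23584 = 4716×5 + 4
5 = 1×4 + 1
4 = 4×1 + 0
Back-substitute:
1 = 5 − 4
1 = −23584 + 4717·5
So 5·4717 ≡ 1 (mod 23584), hence d = 4717.

4717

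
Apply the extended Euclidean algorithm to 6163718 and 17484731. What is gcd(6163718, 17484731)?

11

Repeated division:
17484731 = 2*6163718 + 5157295
6163718 = 1*5157295 + 1006423
5157295 = 5*1006423 + 125180
1006423 = 8*125180 + 4983
125180 = 25*4983 + 605
4983 = 8*605 + 143
605 = 4*143 + 33
143 = 4*33 + 11
33 = 3*11 + 0
gcd(6163718, 17484731) = 11.
Back-substituting:
11 = 143 − 4·33
11 = −4·605 + 17·143
11 = 17·4983 − 140·605
11 = −140·125180 + 3517·4983
11 = 3517·1006423 − 28276·125180
11 = −28276·5157295 + 144897·1006423
11 = 144897·6163718 − 173173·5157295
11 = −173173·17484731 + 491243·6163718
So 11 = (-173173)·17484731 + (491243)·6163718.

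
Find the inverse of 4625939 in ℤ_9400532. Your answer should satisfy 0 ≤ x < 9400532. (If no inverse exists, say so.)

652423

Run Euclid on (9400532, 4625939):
9400532 = 2·4625939 + 148654
4625939 = 31·148654 + 17665
148654 = 8·17665 + 7334
17665 = 2·7334 + 2997
7334 = 2·2997 + 1340
2997 = 2·1340 + 317
1340 = 4·317 + 72
317 = 4·72 + 29
72 = 2·29 + 14
29 = 2·14 + 1
14 = 14·1 + 0
gcd = 1, so the inverse exists. Back-substitute:
1 = 29 − 2·14
1 = −2·72 + 5·29
1 = 5·317 − 22·72
1 = −22·1340 + 93·317
1 = 93·2997 − 208·1340
1 = −208·7334 + 509·2997
1 = 509·17665 − 1226·7334
1 = −1226·148654 + 10317·17665
1 = 10317·4625939 − 321053·148654
1 = −321053·9400532 + 652423·4625939
So 4625939·652423 ≡ 1 (mod 9400532).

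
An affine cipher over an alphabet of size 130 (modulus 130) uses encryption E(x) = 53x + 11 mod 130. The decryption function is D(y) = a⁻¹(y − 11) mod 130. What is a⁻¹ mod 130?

Extended Euclidean algorithm:
130 = 2*53 + 24
53 = 2*24 + 5
24 = 4*5 + 4
5 = 1*4 + 1
4 = 4*1 + 0
gcd = 1, so the inverse exists. Back-substitute:
1 = 5 − 4
1 = −24 + 5·5
1 = 5·53 − 11·24
1 = −11·130 + 27·53
So 53·27 ≡ 1 (mod 130).

27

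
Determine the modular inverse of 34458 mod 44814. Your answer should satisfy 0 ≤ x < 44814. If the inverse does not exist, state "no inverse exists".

Euclidean algorithm on 44814, 34458:
44814 = 1·34458 + 10356
34458 = 3·10356 + 3390
10356 = 3·3390 + 186
3390 = 18·186 + 42
186 = 4·42 + 18
42 = 2·18 + 6
18 = 3·6 + 0
The gcd is 6, not 1, hence no inverse exists.

no inverse exists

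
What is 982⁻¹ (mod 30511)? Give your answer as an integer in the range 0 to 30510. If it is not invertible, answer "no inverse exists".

5748

Extended Euclidean algorithm:
30511 = 31·982 + 69
982 = 14·69 + 16
69 = 4·16 + 5
16 = 3·5 + 1
5 = 5·1 + 0
The gcd is 1. Working backward:
1 = 16 − 3·5
1 = −3·69 + 13·16
1 = 13·982 − 185·69
1 = −185·30511 + 5748·982
So 982·5748 ≡ 1 (mod 30511).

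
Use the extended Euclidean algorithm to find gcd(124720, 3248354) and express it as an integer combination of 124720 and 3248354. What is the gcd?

2

Apply Euclid's algorithm to 3248354 and 124720:
3248354 = 26·124720 + 5634
124720 = 22·5634 + 772
5634 = 7·772 + 230
772 = 3·230 + 82
230 = 2·82 + 66
82 = 1·66 + 16
66 = 4·16 + 2
16 = 8·2 + 0
gcd(124720, 3248354) = 2.
Working backward:
2 = 66 − 4·16
2 = −4·82 + 5·66
2 = 5·230 − 14·82
2 = −14·772 + 47·230
2 = 47·5634 − 343·772
2 = −343·124720 + 7593·5634
2 = 7593·3248354 − 197761·124720
So 2 = (7593)·3248354 + (-197761)·124720.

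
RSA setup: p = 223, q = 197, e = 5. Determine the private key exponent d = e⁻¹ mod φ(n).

φ(n) = (p−1)(q−1) = 222·196 = 43512.
Need d with 5·d ≡ 1 (mod 43512). Apply the extended Euclidean algorithm:
43512 = 8702×5 + 2
5 = 2×2 + 1
2 = 2×1 + 0
Back-substitute:
1 = 5 − 2·2
1 = −2·43512 + 17405·5
So 5·17405 ≡ 1 (mod 43512), hence d = 17405.

17405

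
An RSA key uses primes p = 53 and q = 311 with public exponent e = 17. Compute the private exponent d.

φ(n) = (p−1)(q−1) = 52·310 = 16120.
Need d with 17·d ≡ 1 (mod 16120). Apply the extended Euclidean algorithm:
16120 = 948×17 + 4
17 = 4×4 + 1
4 = 4×1 + 0
Back-substitute:
1 = 17 − 4·4
1 = −4·16120 + 3793·17
So 17·3793 ≡ 1 (mod 16120), hence d = 3793.

3793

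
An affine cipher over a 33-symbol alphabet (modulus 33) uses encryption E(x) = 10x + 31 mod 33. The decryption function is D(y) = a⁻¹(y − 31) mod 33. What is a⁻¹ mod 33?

10

Apply the Euclidean algorithm to 33 and 10:
33 = 3·10 + 3
10 = 3·3 + 1
3 = 3·1 + 0
The gcd is 1. Working backward:
1 = 10 − 3·3
1 = −3·33 + 10·10
So 10·10 ≡ 1 (mod 33).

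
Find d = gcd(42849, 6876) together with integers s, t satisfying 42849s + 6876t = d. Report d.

Euclidean algorithm:
42849 = 6×6876 + 1593
6876 = 4×1593 + 504
1593 = 3×504 + 81
504 = 6×81 + 18
81 = 4×18 + 9
18 = 2×9 + 0
gcd(42849, 6876) = 9.
Back-substituting:
9 = 81 − 4·18
9 = −4·504 + 25·81
9 = 25·1593 − 79·504
9 = −79·6876 + 341·1593
9 = 341·42849 − 2125·6876
So 9 = (341)·42849 + (-2125)·6876.

9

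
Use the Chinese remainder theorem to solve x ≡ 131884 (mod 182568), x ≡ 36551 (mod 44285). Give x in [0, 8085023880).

5354668756

Write x = 131884 + 182568·k. Then 182568·k ≡ 36551 − 131884 ≡ 37522 (mod 44285).
Need 182568⁻¹ mod 44285. Extended Euclid on (44285, 5428):
44285 = 8×5428 + 861
5428 = 6×861 + 262
861 = 3×262 + 75
262 = 3×75 + 37
75 = 2×37 + 1
37 = 37×1 + 0
Back-substitute:
1 = 75 − 2·37
1 = −2·262 + 7·75
1 = 7·861 − 23·262
1 = −23·5428 + 145·861
1 = 145·44285 − 1183·5428
182568⁻¹ ≡ 43102 (mod 44285), so k ≡ 43102·37522 ≡ 29329 (mod 44285).
x = 131884 + 182568·29329 = 5354668756.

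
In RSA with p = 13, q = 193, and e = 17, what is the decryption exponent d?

2033

φ(n) = (p−1)(q−1) = 12·192 = 2304.
Need d with 17·d ≡ 1 (mod 2304). Apply the extended Euclidean algorithm:
2304 = 135×17 + 9
17 = 1×9 + 8
9 = 1×8 + 1
8 = 8×1 + 0
Back-substitute:
1 = 9 − 8
1 = −17 + 2·9
1 = 2·2304 − 271·17
So 17·(-271) ≡ 1 (mod 2304), hence d ≡ -271 ≡ 2033 (mod 2304).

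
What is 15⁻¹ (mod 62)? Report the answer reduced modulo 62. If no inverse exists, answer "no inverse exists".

Extended Euclidean algorithm:
62 = 4·15 + 2
15 = 7·2 + 1
2 = 2·1 + 0
Since gcd(15, 62) = 1, back-substitute to write 1 as a combination:
1 = 15 − 7·2
1 = −7·62 + 29·15
So 15·29 ≡ 1 (mod 62).

29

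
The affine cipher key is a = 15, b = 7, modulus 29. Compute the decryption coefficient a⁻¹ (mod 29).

Apply the Euclidean algorithm to 29 and 15:
29 = 1×15 + 14
15 = 1×14 + 1
14 = 14×1 + 0
Since gcd(15, 29) = 1, back-substitute to write 1 as a combination:
1 = 15 − 14
1 = −29 + 2·15
So 15·2 ≡ 1 (mod 29).

2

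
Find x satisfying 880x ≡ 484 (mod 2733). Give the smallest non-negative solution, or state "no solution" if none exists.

First find gcd(880, 2733):
2733 = 3·880 + 93
880 = 9·93 + 43
93 = 2·43 + 7
43 = 6·7 + 1
7 = 7·1 + 0
gcd = 1, so a unique solution mod 2733 exists.
Back-substitute for the Bézout coefficients:
1 = 43 − 6·7
1 = −6·93 + 13·43
1 = 13·880 − 123·93
1 = −123·2733 + 382·880
So 880·(382) ≡ 1 (mod 2733), giving 880⁻¹ ≡ 382.
x ≡ 880⁻¹·484 ≡ 382·484 ≡ 1777 (mod 2733).

1777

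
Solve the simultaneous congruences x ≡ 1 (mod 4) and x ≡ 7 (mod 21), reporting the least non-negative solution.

Write x = 1 + 4·k. Then 4·k ≡ 7 − 1 ≡ 6 (mod 21).
Need 4⁻¹ mod 21. Extended Euclid on (21, 4):
21 = 5×4 + 1
4 = 4×1 + 0
Back-substitute:
1 = 21 − 5·4
4⁻¹ ≡ 16 (mod 21), so k ≡ 16·6 ≡ 12 (mod 21).
x = 1 + 4·12 = 49.

49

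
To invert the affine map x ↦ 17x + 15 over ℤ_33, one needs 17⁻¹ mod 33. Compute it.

Apply the Euclidean algorithm to 33 and 17:
33 = 1*17 + 16
17 = 1*16 + 1
16 = 16*1 + 0
The gcd is 1. Working backward:
1 = 17 − 16
1 = −33 + 2·17
So 17·2 ≡ 1 (mod 33).

2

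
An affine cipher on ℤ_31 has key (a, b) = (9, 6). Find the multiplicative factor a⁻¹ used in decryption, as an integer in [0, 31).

Run Euclid on (31, 9):
31 = 3×9 + 4
9 = 2×4 + 1
4 = 4×1 + 0
Since gcd(9, 31) = 1, back-substitute to write 1 as a combination:
1 = 9 − 2·4
1 = −2·31 + 7·9
So 9·7 ≡ 1 (mod 31).

7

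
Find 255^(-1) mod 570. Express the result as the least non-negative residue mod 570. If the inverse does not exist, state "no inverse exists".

no inverse exists

Euclidean algorithm on 570, 255:
570 = 2·255 + 60
255 = 4·60 + 15
60 = 4·15 + 0
Since gcd = 15 > 1, 255 is not a unit mod 570.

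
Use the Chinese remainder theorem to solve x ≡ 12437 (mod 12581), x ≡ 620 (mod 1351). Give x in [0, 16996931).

Write x = 12437 + 12581·k. Then 12581·k ≡ 620 − 12437 ≡ 342 (mod 1351).
Need 12581⁻¹ mod 1351. Extended Euclid on (1351, 422):
1351 = 3*422 + 85
422 = 4*85 + 82
85 = 1*82 + 3
82 = 27*3 + 1
3 = 3*1 + 0
Back-substitute:
1 = 82 − 27·3
1 = −27·85 + 28·82
1 = 28·422 − 139·85
1 = −139·1351 + 445·422
12581⁻¹ ≡ 445 (mod 1351), so k ≡ 445·342 ≡ 878 (mod 1351).
x = 12437 + 12581·878 = 11058555.

11058555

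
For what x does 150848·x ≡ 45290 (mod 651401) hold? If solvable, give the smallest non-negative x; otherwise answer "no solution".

625034

First find gcd(150848, 651401):
651401 = 4·150848 + 48009
150848 = 3·48009 + 6821
48009 = 7·6821 + 262
6821 = 26·262 + 9
262 = 29·9 + 1
9 = 9·1 + 0
gcd = 1, so a unique solution mod 651401 exists.
Back-substitute for the Bézout coefficients:
1 = 262 − 29·9
1 = −29·6821 + 755·262
1 = 755·48009 − 5314·6821
1 = −5314·150848 + 16697·48009
1 = 16697·651401 − 72102·150848
So 150848·(-72102) ≡ 1 (mod 651401), giving 150848⁻¹ ≡ 579299.
x ≡ 150848⁻¹·45290 ≡ 579299·45290 ≡ 625034 (mod 651401).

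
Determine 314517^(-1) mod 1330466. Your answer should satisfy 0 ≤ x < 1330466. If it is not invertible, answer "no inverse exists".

913471

gcd(1330466, 314517) by repeated division:
1330466 = 4·314517 + 72398
314517 = 4·72398 + 24925
72398 = 2·24925 + 22548
24925 = 1·22548 + 2377
22548 = 9·2377 + 1155
2377 = 2·1155 + 67
1155 = 17·67 + 16
67 = 4·16 + 3
16 = 5·3 + 1
3 = 3·1 + 0
gcd = 1, so the inverse exists. Back-substitute:
1 = 16 − 5·3
1 = −5·67 + 21·16
1 = 21·1155 − 362·67
1 = −362·2377 + 745·1155
1 = 745·22548 − 7067·2377
1 = −7067·24925 + 7812·22548
1 = 7812·72398 − 22691·24925
1 = −22691·314517 + 98576·72398
1 = 98576·1330466 − 416995·314517
Hence 314517⁻¹ ≡ -416995 ≡ 913471 (mod 1330466).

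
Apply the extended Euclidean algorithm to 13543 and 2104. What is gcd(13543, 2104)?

1

Apply Euclid's algorithm to 13543 and 2104:
13543 = 6·2104 + 919
2104 = 2·919 + 266
919 = 3·266 + 121
266 = 2·121 + 24
121 = 5·24 + 1
24 = 24·1 + 0
gcd(13543, 2104) = 1.
Express as a combination:
1 = 121 − 5·24
1 = −5·266 + 11·121
1 = 11·919 − 38·266
1 = −38·2104 + 87·919
1 = 87·13543 − 560·2104
So 1 = (87)·13543 + (-560)·2104.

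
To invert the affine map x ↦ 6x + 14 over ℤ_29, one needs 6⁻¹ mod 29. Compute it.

Extended Euclidean algorithm:
29 = 4*6 + 5
6 = 1*5 + 1
5 = 5*1 + 0
Since gcd(6, 29) = 1, back-substitute to write 1 as a combination:
1 = 6 − 5
1 = −29 + 5·6
So 6·5 ≡ 1 (mod 29).

5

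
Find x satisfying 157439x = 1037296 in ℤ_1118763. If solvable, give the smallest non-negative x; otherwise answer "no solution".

First find gcd(157439, 1118763):
1118763 = 7×157439 + 16690
157439 = 9×16690 + 7229
16690 = 2×7229 + 2232
7229 = 3×2232 + 533
2232 = 4×533 + 100
533 = 5×100 + 33
100 = 3×33 + 1
33 = 33×1 + 0
gcd = 1, so a unique solution mod 1118763 exists.
Back-substitute for the Bézout coefficients:
1 = 100 − 3·33
1 = −3·533 + 16·100
1 = 16·2232 − 67·533
1 = −67·7229 + 217·2232
1 = 217·16690 − 501·7229
1 = −501·157439 + 4726·16690
1 = 4726·1118763 − 33583·157439
So 157439·(-33583) ≡ 1 (mod 1118763), giving 157439⁻¹ ≡ 1085180.
x ≡ 157439⁻¹·1037296 ≡ 1085180·1037296 ≡ 530726 (mod 1118763).

530726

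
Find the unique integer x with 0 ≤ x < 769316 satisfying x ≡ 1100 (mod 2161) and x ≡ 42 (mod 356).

Write x = 1100 + 2161·k. Then 2161·k ≡ 42 − 1100 ≡ 10 (mod 356).
Need 2161⁻¹ mod 356. Extended Euclid on (356, 25):
356 = 14*25 + 6
25 = 4*6 + 1
6 = 6*1 + 0
Back-substitute:
1 = 25 − 4·6
1 = −4·356 + 57·25
2161⁻¹ ≡ 57 (mod 356), so k ≡ 57·10 ≡ 214 (mod 356).
x = 1100 + 2161·214 = 463554.

463554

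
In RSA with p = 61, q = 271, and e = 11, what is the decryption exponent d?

φ(n) = (p−1)(q−1) = 60·270 = 16200.
Need d with 11·d ≡ 1 (mod 16200). Apply the extended Euclidean algorithm:
16200 = 1472×11 + 8
11 = 1×8 + 3
8 = 2×3 + 2
3 = 1×2 + 1
2 = 2×1 + 0
Back-substitute:
1 = 3 − 2
1 = −8 + 3·3
1 = 3·11 − 4·8
1 = −4·16200 + 5891·11
So 11·5891 ≡ 1 (mod 16200), hence d = 5891.

5891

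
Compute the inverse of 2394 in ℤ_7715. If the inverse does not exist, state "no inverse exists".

gcd(7715, 2394) by repeated division:
7715 = 3×2394 + 533
2394 = 4×533 + 262
533 = 2×262 + 9
262 = 29×9 + 1
9 = 9×1 + 0
Since gcd(2394, 7715) = 1, back-substitute to write 1 as a combination:
1 = 262 − 29·9
1 = −29·533 + 59·262
1 = 59·2394 − 265·533
1 = −265·7715 + 854·2394
So 2394·854 ≡ 1 (mod 7715).

854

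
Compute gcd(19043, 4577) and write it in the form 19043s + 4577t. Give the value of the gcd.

1

Apply Euclid's algorithm to 19043 and 4577:
19043 = 4*4577 + 735
4577 = 6*735 + 167
735 = 4*167 + 67
167 = 2*67 + 33
67 = 2*33 + 1
33 = 33*1 + 0
gcd(19043, 4577) = 1.
Working backward:
1 = 67 − 2·33
1 = −2·167 + 5·67
1 = 5·735 − 22·167
1 = −22·4577 + 137·735
1 = 137·19043 − 570·4577
So 1 = (137)·19043 + (-570)·4577.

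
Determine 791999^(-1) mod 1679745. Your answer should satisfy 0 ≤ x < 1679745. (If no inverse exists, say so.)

Run Euclid on (1679745, 791999):
1679745 = 2×791999 + 95747
791999 = 8×95747 + 26023
95747 = 3×26023 + 17678
26023 = 1×17678 + 8345
17678 = 2×8345 + 988
8345 = 8×988 + 441
988 = 2×441 + 106
441 = 4×106 + 17
106 = 6×17 + 4
17 = 4×4 + 1
4 = 4×1 + 0
Since gcd(791999, 1679745) = 1, back-substitute to write 1 as a combination:
1 = 17 − 4·4
1 = −4·106 + 25·17
1 = 25·441 − 104·106
1 = −104·988 + 233·441
1 = 233·8345 − 1968·988
1 = −1968·17678 + 4169·8345
1 = 4169·26023 − 6137·17678
1 = −6137·95747 + 22580·26023
1 = 22580·791999 − 186777·95747
1 = −186777·1679745 + 396134·791999
So 791999·396134 ≡ 1 (mod 1679745).

396134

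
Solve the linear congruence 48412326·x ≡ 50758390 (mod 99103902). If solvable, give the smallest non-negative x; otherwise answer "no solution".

gcd(48412326, 99103902):
99103902 = 2·48412326 + 2279250
48412326 = 21·2279250 + 548076
2279250 = 4·548076 + 86946
548076 = 6·86946 + 26400
86946 = 3·26400 + 7746
26400 = 3·7746 + 3162
7746 = 2·3162 + 1422
3162 = 2·1422 + 318
1422 = 4·318 + 150
318 = 2·150 + 18
150 = 8·18 + 6
18 = 3·6 + 0
gcd = 6, but 6 ∤ 50758390, so the congruence has no solution.

no solution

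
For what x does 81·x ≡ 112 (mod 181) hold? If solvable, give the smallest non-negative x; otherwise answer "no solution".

93

First find gcd(81, 181):
181 = 2·81 + 19
81 = 4·19 + 5
19 = 3·5 + 4
5 = 1·4 + 1
4 = 4·1 + 0
gcd = 1, so a unique solution mod 181 exists.
Back-substitute for the Bézout coefficients:
1 = 5 − 4
1 = −19 + 4·5
1 = 4·81 − 17·19
1 = −17·181 + 38·81
So 81·(38) ≡ 1 (mod 181), giving 81⁻¹ ≡ 38.
x ≡ 81⁻¹·112 ≡ 38·112 ≡ 93 (mod 181).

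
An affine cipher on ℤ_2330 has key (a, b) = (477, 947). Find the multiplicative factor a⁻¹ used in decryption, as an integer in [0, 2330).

2203

Run Euclid on (2330, 477):
2330 = 4*477 + 422
477 = 1*422 + 55
422 = 7*55 + 37
55 = 1*37 + 18
37 = 2*18 + 1
18 = 18*1 + 0
Since gcd(477, 2330) = 1, back-substitute to write 1 as a combination:
1 = 37 − 2·18
1 = −2·55 + 3·37
1 = 3·422 − 23·55
1 = −23·477 + 26·422
1 = 26·2330 − 127·477
Hence 477⁻¹ ≡ -127 ≡ 2203 (mod 2330).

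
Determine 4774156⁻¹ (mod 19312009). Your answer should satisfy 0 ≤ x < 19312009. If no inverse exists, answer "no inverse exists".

16177041

gcd(19312009, 4774156) by repeated division:
19312009 = 4*4774156 + 215385
4774156 = 22*215385 + 35686
215385 = 6*35686 + 1269
35686 = 28*1269 + 154
1269 = 8*154 + 37
154 = 4*37 + 6
37 = 6*6 + 1
6 = 6*1 + 0
gcd = 1, so the inverse exists. Back-substitute:
1 = 37 − 6·6
1 = −6·154 + 25·37
1 = 25·1269 − 206·154
1 = −206·35686 + 5793·1269
1 = 5793·215385 − 34964·35686
1 = −34964·4774156 + 775001·215385
1 = 775001·19312009 − 3134968·4774156
Thus 4774156·(-3134968) ≡ 1 (mod 19312009); reducing, -3134968 mod 19312009 = 16177041.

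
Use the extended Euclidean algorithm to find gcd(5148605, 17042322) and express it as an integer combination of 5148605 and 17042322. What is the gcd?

11

Repeated division:
17042322 = 3×5148605 + 1596507
5148605 = 3×1596507 + 359084
1596507 = 4×359084 + 160171
359084 = 2×160171 + 38742
160171 = 4×38742 + 5203
38742 = 7×5203 + 2321
5203 = 2×2321 + 561
2321 = 4×561 + 77
561 = 7×77 + 22
77 = 3×22 + 11
22 = 2×11 + 0
gcd(5148605, 17042322) = 11.
Express as a combination:
11 = 77 − 3·22
11 = −3·561 + 22·77
11 = 22·2321 − 91·561
11 = −91·5203 + 204·2321
11 = 204·38742 − 1519·5203
11 = −1519·160171 + 6280·38742
11 = 6280·359084 − 14079·160171
11 = −14079·1596507 + 62596·359084
11 = 62596·5148605 − 201867·1596507
11 = −201867·17042322 + 668197·5148605
So 11 = (-201867)·17042322 + (668197)·5148605.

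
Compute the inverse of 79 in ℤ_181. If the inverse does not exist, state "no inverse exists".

Extended Euclidean algorithm:
181 = 2·79 + 23
79 = 3·23 + 10
23 = 2·10 + 3
10 = 3·3 + 1
3 = 3·1 + 0
Since gcd(79, 181) = 1, back-substitute to write 1 as a combination:
1 = 10 − 3·3
1 = −3·23 + 7·10
1 = 7·79 − 24·23
1 = −24·181 + 55·79
So 79·55 ≡ 1 (mod 181).

55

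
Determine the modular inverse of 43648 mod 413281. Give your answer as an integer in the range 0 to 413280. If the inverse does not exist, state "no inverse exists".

Compute gcd(43648, 413281):
413281 = 9×43648 + 20449
43648 = 2×20449 + 2750
20449 = 7×2750 + 1199
2750 = 2×1199 + 352
1199 = 3×352 + 143
352 = 2×143 + 66
143 = 2×66 + 11
66 = 6×11 + 0
The gcd is 11, not 1, hence no inverse exists.

no inverse exists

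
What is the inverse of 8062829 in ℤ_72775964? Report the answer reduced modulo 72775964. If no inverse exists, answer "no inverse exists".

Extended Euclidean algorithm:
72775964 = 9×8062829 + 210503
8062829 = 38×210503 + 63715
210503 = 3×63715 + 19358
63715 = 3×19358 + 5641
19358 = 3×5641 + 2435
5641 = 2×2435 + 771
2435 = 3×771 + 122
771 = 6×122 + 39
122 = 3×39 + 5
39 = 7×5 + 4
5 = 1×4 + 1
4 = 4×1 + 0
The gcd is 1. Working backward:
1 = 5 − 4
1 = −39 + 8·5
1 = 8·122 − 25·39
1 = −25·771 + 158·122
1 = 158·2435 − 499·771
1 = −499·5641 + 1156·2435
1 = 1156·19358 − 3967·5641
1 = −3967·63715 + 13057·19358
1 = 13057·210503 − 43138·63715
1 = −43138·8062829 + 1652301·210503
1 = 1652301·72775964 − 14913847·8062829
Hence 8062829⁻¹ ≡ -14913847 ≡ 57862117 (mod 72775964).

57862117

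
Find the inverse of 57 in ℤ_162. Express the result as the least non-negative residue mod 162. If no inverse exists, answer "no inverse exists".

no inverse exists

Euclidean algorithm on 162, 57:
162 = 2*57 + 48
57 = 1*48 + 9
48 = 5*9 + 3
9 = 3*3 + 0
gcd(57, 162) = 3 ≠ 1, so 57 has no multiplicative inverse modulo 162.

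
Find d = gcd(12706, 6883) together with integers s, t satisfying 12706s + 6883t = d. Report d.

1

Apply Euclid's algorithm to 12706 and 6883:
12706 = 1*6883 + 5823
6883 = 1*5823 + 1060
5823 = 5*1060 + 523
1060 = 2*523 + 14
523 = 37*14 + 5
14 = 2*5 + 4
5 = 1*4 + 1
4 = 4*1 + 0
gcd(12706, 6883) = 1.
Working backward:
1 = 5 − 4
1 = −14 + 3·5
1 = 3·523 − 112·14
1 = −112·1060 + 227·523
1 = 227·5823 − 1247·1060
1 = −1247·6883 + 1474·5823
1 = 1474·12706 − 2721·6883
So 1 = (1474)·12706 + (-2721)·6883.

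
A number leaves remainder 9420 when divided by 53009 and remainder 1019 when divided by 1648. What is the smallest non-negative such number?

Write x = 9420 + 53009·k. Then 53009·k ≡ 1019 − 9420 ≡ 1487 (mod 1648).
Need 53009⁻¹ mod 1648. Extended Euclid on (1648, 273):
1648 = 6×273 + 10
273 = 27×10 + 3
10 = 3×3 + 1
3 = 3×1 + 0
Back-substitute:
1 = 10 − 3·3
1 = −3·273 + 82·10
1 = 82·1648 − 495·273
53009⁻¹ ≡ 1153 (mod 1648), so k ≡ 1153·1487 ≡ 591 (mod 1648).
x = 9420 + 53009·591 = 31337739.

31337739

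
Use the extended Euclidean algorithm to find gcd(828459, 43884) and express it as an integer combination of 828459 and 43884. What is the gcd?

9

Euclidean algorithm:
828459 = 18·43884 + 38547
43884 = 1·38547 + 5337
38547 = 7·5337 + 1188
5337 = 4·1188 + 585
1188 = 2·585 + 18
585 = 32·18 + 9
18 = 2·9 + 0
gcd(828459, 43884) = 9.
Working backward:
9 = 585 − 32·18
9 = −32·1188 + 65·585
9 = 65·5337 − 292·1188
9 = −292·38547 + 2109·5337
9 = 2109·43884 − 2401·38547
9 = −2401·828459 + 45327·43884
So 9 = (-2401)·828459 + (45327)·43884.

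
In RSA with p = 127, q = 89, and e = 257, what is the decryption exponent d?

5393

φ(n) = (p−1)(q−1) = 126·88 = 11088.
Need d with 257·d ≡ 1 (mod 11088). Apply the extended Euclidean algorithm:
11088 = 43·257 + 37
257 = 6·37 + 35
37 = 1·35 + 2
35 = 17·2 + 1
2 = 2·1 + 0
Back-substitute:
1 = 35 − 17·2
1 = −17·37 + 18·35
1 = 18·257 − 125·37
1 = −125·11088 + 5393·257
So 257·5393 ≡ 1 (mod 11088), hence d = 5393.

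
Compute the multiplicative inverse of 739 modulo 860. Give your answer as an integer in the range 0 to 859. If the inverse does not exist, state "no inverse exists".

199

gcd(860, 739) by repeated division:
860 = 1·739 + 121
739 = 6·121 + 13
121 = 9·13 + 4
13 = 3·4 + 1
4 = 4·1 + 0
The gcd is 1. Working backward:
1 = 13 − 3·4
1 = −3·121 + 28·13
1 = 28·739 − 171·121
1 = −171·860 + 199·739
So 739·199 ≡ 1 (mod 860).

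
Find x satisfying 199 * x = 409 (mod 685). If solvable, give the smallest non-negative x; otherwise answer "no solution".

First find gcd(199, 685):
685 = 3×199 + 88
199 = 2×88 + 23
88 = 3×23 + 19
23 = 1×19 + 4
19 = 4×4 + 3
4 = 1×3 + 1
3 = 3×1 + 0
gcd = 1, so a unique solution mod 685 exists.
Back-substitute for the Bézout coefficients:
1 = 4 − 3
1 = −19 + 5·4
1 = 5·23 − 6·19
1 = −6·88 + 23·23
1 = 23·199 − 52·88
1 = −52·685 + 179·199
So 199·(179) ≡ 1 (mod 685), giving 199⁻¹ ≡ 179.
x ≡ 199⁻¹·409 ≡ 179·409 ≡ 601 (mod 685).

601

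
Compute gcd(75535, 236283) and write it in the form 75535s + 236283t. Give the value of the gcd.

Euclidean algorithm:
236283 = 3·75535 + 9678
75535 = 7·9678 + 7789
9678 = 1·7789 + 1889
7789 = 4·1889 + 233
1889 = 8·233 + 25
233 = 9·25 + 8
25 = 3·8 + 1
8 = 8·1 + 0
gcd(75535, 236283) = 1.
Working backward:
1 = 25 − 3·8
1 = −3·233 + 28·25
1 = 28·1889 − 227·233
1 = −227·7789 + 936·1889
1 = 936·9678 − 1163·7789
1 = −1163·75535 + 9077·9678
1 = 9077·236283 − 28394·75535
So 1 = (9077)·236283 + (-28394)·75535.

1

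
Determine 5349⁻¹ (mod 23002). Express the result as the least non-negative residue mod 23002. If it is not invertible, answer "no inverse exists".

gcd(23002, 5349) by repeated division:
23002 = 4×5349 + 1606
5349 = 3×1606 + 531
1606 = 3×531 + 13
531 = 40×13 + 11
13 = 1×11 + 2
11 = 5×2 + 1
2 = 2×1 + 0
gcd = 1, so the inverse exists. Back-substitute:
1 = 11 − 5·2
1 = −5·13 + 6·11
1 = 6·531 − 245·13
1 = −245·1606 + 741·531
1 = 741·5349 − 2468·1606
1 = −2468·23002 + 10613·5349
So 5349·10613 ≡ 1 (mod 23002).

10613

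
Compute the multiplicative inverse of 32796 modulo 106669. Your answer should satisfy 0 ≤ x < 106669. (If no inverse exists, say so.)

26342

gcd(106669, 32796) by repeated division:
106669 = 3·32796 + 8281
32796 = 3·8281 + 7953
8281 = 1·7953 + 328
7953 = 24·328 + 81
328 = 4·81 + 4
81 = 20·4 + 1
4 = 4·1 + 0
gcd = 1, so the inverse exists. Back-substitute:
1 = 81 − 20·4
1 = −20·328 + 81·81
1 = 81·7953 − 1964·328
1 = −1964·8281 + 2045·7953
1 = 2045·32796 − 8099·8281
1 = −8099·106669 + 26342·32796
So 32796·26342 ≡ 1 (mod 106669).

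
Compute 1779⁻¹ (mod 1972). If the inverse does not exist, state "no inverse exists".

Run Euclid on (1972, 1779):
1972 = 1·1779 + 193
1779 = 9·193 + 42
193 = 4·42 + 25
42 = 1·25 + 17
25 = 1·17 + 8
17 = 2·8 + 1
8 = 8·1 + 0
The gcd is 1. Working backward:
1 = 17 − 2·8
1 = −2·25 + 3·17
1 = 3·42 − 5·25
1 = −5·193 + 23·42
1 = 23·1779 − 212·193
1 = −212·1972 + 235·1779
So 1779·235 ≡ 1 (mod 1972).

235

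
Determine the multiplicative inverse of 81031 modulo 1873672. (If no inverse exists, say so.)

357087

gcd(1873672, 81031) by repeated division:
1873672 = 23·81031 + 9959
81031 = 8·9959 + 1359
9959 = 7·1359 + 446
1359 = 3·446 + 21
446 = 21·21 + 5
21 = 4·5 + 1
5 = 5·1 + 0
gcd = 1, so the inverse exists. Back-substitute:
1 = 21 − 4·5
1 = −4·446 + 85·21
1 = 85·1359 − 259·446
1 = −259·9959 + 1898·1359
1 = 1898·81031 − 15443·9959
1 = −15443·1873672 + 357087·81031
So 81031·357087 ≡ 1 (mod 1873672).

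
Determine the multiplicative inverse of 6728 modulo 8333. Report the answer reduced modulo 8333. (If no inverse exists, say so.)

Extended Euclidean algorithm:
8333 = 1×6728 + 1605
6728 = 4×1605 + 308
1605 = 5×308 + 65
308 = 4×65 + 48
65 = 1×48 + 17
48 = 2×17 + 14
17 = 1×14 + 3
14 = 4×3 + 2
3 = 1×2 + 1
2 = 2×1 + 0
The gcd is 1. Working backward:
1 = 3 − 2
1 = −14 + 5·3
1 = 5·17 − 6·14
1 = −6·48 + 17·17
1 = 17·65 − 23·48
1 = −23·308 + 109·65
1 = 109·1605 − 568·308
1 = −568·6728 + 2381·1605
1 = 2381·8333 − 2949·6728
Thus 6728·(-2949) ≡ 1 (mod 8333); reducing, -2949 mod 8333 = 5384.

5384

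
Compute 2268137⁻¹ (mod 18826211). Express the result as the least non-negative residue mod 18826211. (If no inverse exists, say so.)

751484

Extended Euclidean algorithm:
18826211 = 8*2268137 + 681115
2268137 = 3*681115 + 224792
681115 = 3*224792 + 6739
224792 = 33*6739 + 2405
6739 = 2*2405 + 1929
2405 = 1*1929 + 476
1929 = 4*476 + 25
476 = 19*25 + 1
25 = 25*1 + 0
gcd = 1, so the inverse exists. Back-substitute:
1 = 476 − 19·25
1 = −19·1929 + 77·476
1 = 77·2405 − 96·1929
1 = −96·6739 + 269·2405
1 = 269·224792 − 8973·6739
1 = −8973·681115 + 27188·224792
1 = 27188·2268137 − 90537·681115
1 = −90537·18826211 + 751484·2268137
So 2268137·751484 ≡ 1 (mod 18826211).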